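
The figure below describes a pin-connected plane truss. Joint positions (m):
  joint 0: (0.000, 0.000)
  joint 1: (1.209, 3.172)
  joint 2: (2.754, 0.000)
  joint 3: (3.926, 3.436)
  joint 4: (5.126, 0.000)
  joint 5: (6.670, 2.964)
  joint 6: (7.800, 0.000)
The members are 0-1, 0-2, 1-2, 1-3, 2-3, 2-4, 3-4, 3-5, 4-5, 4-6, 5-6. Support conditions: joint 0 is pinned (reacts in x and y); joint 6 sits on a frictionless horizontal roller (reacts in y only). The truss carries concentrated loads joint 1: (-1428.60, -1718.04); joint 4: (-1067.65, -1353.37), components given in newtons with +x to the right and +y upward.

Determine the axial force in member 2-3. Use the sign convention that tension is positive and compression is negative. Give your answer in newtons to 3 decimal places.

N=7 nodes, M=11 members, R=3 reactions → 2N=14, M+R=14
member 0 (0-1): L=3.3946, (cx,cy)=(0.3562,0.9344)
member 1 (0-2): L=2.7540, (cx,cy)=(1.0000,0.0000)
member 2 (1-2): L=3.5283, (cx,cy)=(0.4379,-0.8990)
member 3 (1-3): L=2.7298, (cx,cy)=(0.9953,0.0967)
member 4 (2-3): L=3.6304, (cx,cy)=(0.3228,0.9465)
member 5 (2-4): L=2.3720, (cx,cy)=(1.0000,0.0000)
member 6 (3-4): L=3.6395, (cx,cy)=(0.3297,-0.9441)
member 7 (3-5): L=2.7843, (cx,cy)=(0.9855,-0.1695)
member 8 (4-5): L=3.3420, (cx,cy)=(0.4620,0.8869)
member 9 (4-6): L=2.6740, (cx,cy)=(1.0000,0.0000)
member 10 (5-6): L=3.1721, (cx,cy)=(0.3562,-0.9344)
solve A·x = −loads:
  F[0-1] = -2671.8734 N (compression)
  F[0-2] = -1544.6501 N (compression)
  F[1-2] = +876.1688 N (tension)
  F[1-3] = +93.7714 N (tension)
  F[2-3] = -832.2616 N (compression)
  F[2-4] = -892.3020 N (compression)
  F[3-4] = +911.4531 N (tension)
  F[3-5] = -482.8554 N (compression)
  F[4-5] = +555.7490 N (tension)
  F[4-6] = +219.1145 N (tension)
  F[5-6] = -615.0905 N (compression)
  Rx@0 = +2496.2500 N
  Ry@0 = +2496.6708 N
  Ry@6 = +574.7392 N

-832.262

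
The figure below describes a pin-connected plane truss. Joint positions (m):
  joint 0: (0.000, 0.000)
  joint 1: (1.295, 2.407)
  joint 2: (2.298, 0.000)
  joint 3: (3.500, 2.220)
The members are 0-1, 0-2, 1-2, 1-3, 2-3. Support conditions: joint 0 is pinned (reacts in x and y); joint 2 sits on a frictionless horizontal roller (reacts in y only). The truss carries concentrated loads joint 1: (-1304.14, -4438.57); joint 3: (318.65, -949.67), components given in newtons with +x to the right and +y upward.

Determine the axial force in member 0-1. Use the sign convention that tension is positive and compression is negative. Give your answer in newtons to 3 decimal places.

N=4 nodes, M=5 members, R=3 reactions → 2N=8, M+R=8
member 0 (0-1): L=2.7333, (cx,cy)=(0.4738,0.8806)
member 1 (0-2): L=2.2980, (cx,cy)=(1.0000,0.0000)
member 2 (1-2): L=2.6076, (cx,cy)=(0.3846,-0.9231)
member 3 (1-3): L=2.2129, (cx,cy)=(0.9964,-0.0845)
member 4 (2-3): L=2.5245, (cx,cy)=(0.4761,0.8794)
solve A·x = −loads:
  F[0-1] = -2837.3984 N (compression)
  F[0-2] = +358.8533 N (tension)
  F[1-2] = -2174.6952 N (compression)
  F[1-3] = +799.1355 N (tension)
  F[2-3] = -1003.1443 N (compression)
  Rx@0 = +985.4900 N
  Ry@0 = +2498.7138 N
  Ry@2 = +2889.5262 N

-2837.398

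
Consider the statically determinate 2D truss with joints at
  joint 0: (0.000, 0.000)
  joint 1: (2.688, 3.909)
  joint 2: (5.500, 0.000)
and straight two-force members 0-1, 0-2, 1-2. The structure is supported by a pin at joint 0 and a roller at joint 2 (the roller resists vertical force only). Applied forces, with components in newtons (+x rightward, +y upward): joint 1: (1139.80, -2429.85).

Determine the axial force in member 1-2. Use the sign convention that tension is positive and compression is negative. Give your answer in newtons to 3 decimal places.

N=3 nodes, M=3 members, R=3 reactions → 2N=6, M+R=6
member 0 (0-1): L=4.7440, (cx,cy)=(0.5666,0.8240)
member 1 (0-2): L=5.5000, (cx,cy)=(1.0000,0.0000)
member 2 (1-2): L=4.8154, (cx,cy)=(0.5840,-0.8118)
solve A·x = −loads:
  F[0-1] = -524.5584 N (compression)
  F[0-2] = +1437.0197 N (tension)
  F[1-2] = -2460.7956 N (compression)
  Rx@0 = -1139.8000 N
  Ry@0 = +432.2291 N
  Ry@2 = +1997.6209 N

-2460.796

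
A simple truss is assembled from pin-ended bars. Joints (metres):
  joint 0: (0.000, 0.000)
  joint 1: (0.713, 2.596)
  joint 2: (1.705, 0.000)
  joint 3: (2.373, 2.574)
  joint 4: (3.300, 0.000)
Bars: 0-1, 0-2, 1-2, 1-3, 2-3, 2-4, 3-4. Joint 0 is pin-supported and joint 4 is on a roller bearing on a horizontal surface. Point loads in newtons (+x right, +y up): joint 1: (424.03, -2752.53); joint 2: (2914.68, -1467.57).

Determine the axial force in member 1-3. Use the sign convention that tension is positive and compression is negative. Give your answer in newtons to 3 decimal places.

N=5 nodes, M=7 members, R=3 reactions → 2N=10, M+R=10
member 0 (0-1): L=2.6921, (cx,cy)=(0.2648,0.9643)
member 1 (0-2): L=1.7050, (cx,cy)=(1.0000,0.0000)
member 2 (1-2): L=2.7791, (cx,cy)=(0.3570,-0.9341)
member 3 (1-3): L=1.6601, (cx,cy)=(0.9999,-0.0133)
member 4 (2-3): L=2.6593, (cx,cy)=(0.2512,0.9679)
member 5 (2-4): L=1.5950, (cx,cy)=(1.0000,0.0000)
member 6 (3-4): L=2.7358, (cx,cy)=(0.3388,-0.9408)
solve A·x = −loads:
  F[0-1] = -2627.3940 N (compression)
  F[0-2] = +4034.5639 N (tension)
  F[1-2] = -219.6235 N (compression)
  F[1-3] = -1041.5802 N (compression)
  F[2-3] = +1728.1362 N (tension)
  F[2-4] = +607.3860 N (tension)
  F[3-4] = -1792.5665 N (compression)
  Rx@0 = -3338.7100 N
  Ry@0 = +2533.5719 N
  Ry@4 = +1686.5281 N

-1041.580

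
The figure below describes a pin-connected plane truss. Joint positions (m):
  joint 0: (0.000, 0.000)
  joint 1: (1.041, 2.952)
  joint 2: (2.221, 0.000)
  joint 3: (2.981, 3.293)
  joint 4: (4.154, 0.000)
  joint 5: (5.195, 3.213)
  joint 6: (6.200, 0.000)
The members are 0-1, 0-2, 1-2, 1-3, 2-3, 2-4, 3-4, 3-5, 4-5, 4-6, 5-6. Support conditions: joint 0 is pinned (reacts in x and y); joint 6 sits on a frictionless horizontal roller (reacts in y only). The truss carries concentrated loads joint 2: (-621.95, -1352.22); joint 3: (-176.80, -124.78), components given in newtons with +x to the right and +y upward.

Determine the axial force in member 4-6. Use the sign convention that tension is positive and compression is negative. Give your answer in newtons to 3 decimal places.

N=7 nodes, M=11 members, R=3 reactions → 2N=14, M+R=14
member 0 (0-1): L=3.1302, (cx,cy)=(0.3326,0.9431)
member 1 (0-2): L=2.2210, (cx,cy)=(1.0000,0.0000)
member 2 (1-2): L=3.1791, (cx,cy)=(0.3712,-0.9286)
member 3 (1-3): L=1.9697, (cx,cy)=(0.9849,0.1731)
member 4 (2-3): L=3.3796, (cx,cy)=(0.2249,0.9744)
member 5 (2-4): L=1.9330, (cx,cy)=(1.0000,0.0000)
member 6 (3-4): L=3.4957, (cx,cy)=(0.3356,-0.9420)
member 7 (3-5): L=2.2154, (cx,cy)=(0.9993,-0.0361)
member 8 (4-5): L=3.3774, (cx,cy)=(0.3082,0.9513)
member 9 (4-6): L=2.0460, (cx,cy)=(1.0000,0.0000)
member 10 (5-6): L=3.3665, (cx,cy)=(0.2985,-0.9544)
solve A·x = −loads:
  F[0-1] = -1088.4653 N (compression)
  F[0-2] = -436.7597 N (compression)
  F[1-2] = +968.8817 N (tension)
  F[1-3] = -732.6765 N (compression)
  F[2-3] = +464.4481 N (tension)
  F[2-4] = +440.3681 N (tension)
  F[3-4] = -467.3424 N (compression)
  F[3-5] = -283.7331 N (compression)
  F[4-5] = +462.7764 N (tension)
  F[4-6] = +140.9100 N (tension)
  F[5-6] = -472.0151 N (compression)
  Rx@0 = +798.7500 N
  Ry@0 = +1026.5085 N
  Ry@6 = +450.4915 N

140.910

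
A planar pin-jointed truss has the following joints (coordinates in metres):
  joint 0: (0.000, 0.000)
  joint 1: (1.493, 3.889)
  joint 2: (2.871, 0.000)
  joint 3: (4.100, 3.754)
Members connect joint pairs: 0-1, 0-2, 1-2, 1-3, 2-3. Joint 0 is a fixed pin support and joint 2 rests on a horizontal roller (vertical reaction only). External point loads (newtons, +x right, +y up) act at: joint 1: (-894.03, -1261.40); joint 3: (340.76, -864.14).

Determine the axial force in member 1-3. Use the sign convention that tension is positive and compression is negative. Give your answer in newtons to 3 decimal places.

N=4 nodes, M=5 members, R=3 reactions → 2N=8, M+R=8
member 0 (0-1): L=4.1657, (cx,cy)=(0.3584,0.9336)
member 1 (0-2): L=2.8710, (cx,cy)=(1.0000,0.0000)
member 2 (1-2): L=4.1259, (cx,cy)=(0.3340,-0.9426)
member 3 (1-3): L=2.6105, (cx,cy)=(0.9987,-0.0517)
member 4 (2-3): L=3.9501, (cx,cy)=(0.3111,0.9504)
solve A·x = −loads:
  F[0-1] = -1072.2227 N (compression)
  F[0-2] = -168.9855 N (compression)
  F[1-2] = -309.9631 N (compression)
  F[1-3] = +614.0906 N (tension)
  F[2-3] = -875.8550 N (compression)
  Rx@0 = +553.2700 N
  Ry@0 = +1000.9930 N
  Ry@2 = +1124.5470 N

614.091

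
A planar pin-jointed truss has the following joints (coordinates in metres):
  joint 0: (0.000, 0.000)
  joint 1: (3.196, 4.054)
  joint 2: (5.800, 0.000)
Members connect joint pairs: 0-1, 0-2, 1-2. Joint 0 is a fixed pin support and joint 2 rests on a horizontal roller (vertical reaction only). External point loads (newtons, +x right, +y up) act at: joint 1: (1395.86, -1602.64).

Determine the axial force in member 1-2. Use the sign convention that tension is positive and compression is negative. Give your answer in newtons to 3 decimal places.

-2209.188

N=3 nodes, M=3 members, R=3 reactions → 2N=6, M+R=6
member 0 (0-1): L=5.1623, (cx,cy)=(0.6191,0.7853)
member 1 (0-2): L=5.8000, (cx,cy)=(1.0000,0.0000)
member 2 (1-2): L=4.8183, (cx,cy)=(0.5404,-0.8414)
solve A·x = −loads:
  F[0-1] = +326.1492 N (tension)
  F[0-2] = +1193.9397 N (tension)
  F[1-2] = -2209.1877 N (compression)
  Rx@0 = -1395.8600 N
  Ry@0 = -256.1279 N
  Ry@2 = +1858.7679 N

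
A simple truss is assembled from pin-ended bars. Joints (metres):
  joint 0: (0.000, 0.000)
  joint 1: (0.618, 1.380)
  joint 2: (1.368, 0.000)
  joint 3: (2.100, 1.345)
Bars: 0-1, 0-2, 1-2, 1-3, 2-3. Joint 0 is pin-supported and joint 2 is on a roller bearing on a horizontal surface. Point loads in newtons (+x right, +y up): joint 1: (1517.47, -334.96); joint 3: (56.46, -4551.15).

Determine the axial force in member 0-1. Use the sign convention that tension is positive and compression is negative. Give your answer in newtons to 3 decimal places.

N=4 nodes, M=5 members, R=3 reactions → 2N=8, M+R=8
member 0 (0-1): L=1.5121, (cx,cy)=(0.4087,0.9127)
member 1 (0-2): L=1.3680, (cx,cy)=(1.0000,0.0000)
member 2 (1-2): L=1.5706, (cx,cy)=(0.4775,-0.8786)
member 3 (1-3): L=1.4824, (cx,cy)=(0.9997,-0.0236)
member 4 (2-3): L=1.5313, (cx,cy)=(0.4780,0.8783)
solve A·x = −loads:
  F[0-1] = +4205.1866 N (tension)
  F[0-2] = -144.7889 N (compression)
  F[1-2] = -4816.5588 N (compression)
  F[1-3] = +2501.9173 N (tension)
  F[2-3] = -5114.2573 N (compression)
  Rx@0 = -1573.9300 N
  Ry@0 = -3837.9160 N
  Ry@2 = +8724.0260 N

4205.187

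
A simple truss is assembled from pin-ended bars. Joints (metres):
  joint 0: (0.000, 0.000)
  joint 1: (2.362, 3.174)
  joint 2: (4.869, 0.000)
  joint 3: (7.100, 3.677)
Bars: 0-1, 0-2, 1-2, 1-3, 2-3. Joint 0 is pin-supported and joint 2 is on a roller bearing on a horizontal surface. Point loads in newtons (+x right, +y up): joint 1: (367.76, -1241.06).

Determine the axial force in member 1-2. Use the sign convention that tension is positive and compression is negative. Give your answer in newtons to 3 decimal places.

-1072.697

N=4 nodes, M=5 members, R=3 reactions → 2N=8, M+R=8
member 0 (0-1): L=3.9564, (cx,cy)=(0.5970,0.8022)
member 1 (0-2): L=4.8690, (cx,cy)=(1.0000,0.0000)
member 2 (1-2): L=4.0447, (cx,cy)=(0.6198,-0.7847)
member 3 (1-3): L=4.7646, (cx,cy)=(0.9944,0.1056)
member 4 (2-3): L=4.3009, (cx,cy)=(0.5187,0.8549)
solve A·x = −loads:
  F[0-1] = -497.7002 N (compression)
  F[0-2] = +664.8886 N (tension)
  F[1-2] = -1072.6974 N (compression)
  F[1-3] = +0.0000 N (tension)
  F[2-3] = -0.0000 N (compression)
  Rx@0 = -367.7600 N
  Ry@0 = +399.2744 N
  Ry@2 = +841.7856 N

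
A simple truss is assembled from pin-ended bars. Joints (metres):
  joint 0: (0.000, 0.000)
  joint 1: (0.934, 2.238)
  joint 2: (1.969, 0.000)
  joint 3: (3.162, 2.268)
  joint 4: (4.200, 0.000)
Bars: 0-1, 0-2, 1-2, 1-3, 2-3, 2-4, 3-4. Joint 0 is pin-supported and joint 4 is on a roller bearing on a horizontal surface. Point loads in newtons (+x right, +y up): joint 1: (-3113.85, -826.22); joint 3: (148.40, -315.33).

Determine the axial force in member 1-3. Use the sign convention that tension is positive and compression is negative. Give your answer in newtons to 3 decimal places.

N=5 nodes, M=7 members, R=3 reactions → 2N=10, M+R=10
member 0 (0-1): L=2.4251, (cx,cy)=(0.3851,0.9229)
member 1 (0-2): L=1.9690, (cx,cy)=(1.0000,0.0000)
member 2 (1-2): L=2.4657, (cx,cy)=(0.4198,-0.9076)
member 3 (1-3): L=2.2282, (cx,cy)=(0.9999,0.0135)
member 4 (2-3): L=2.5626, (cx,cy)=(0.4655,0.8850)
member 5 (2-4): L=2.2310, (cx,cy)=(1.0000,0.0000)
member 6 (3-4): L=2.4942, (cx,cy)=(0.4162,-0.9093)
solve A·x = −loads:
  F[0-1] = -2491.7368 N (compression)
  F[0-2] = -2005.7766 N (compression)
  F[1-2] = +1644.9344 N (tension)
  F[1-3] = +1463.8440 N (tension)
  F[2-3] = -1686.9586 N (compression)
  F[2-4] = -529.9691 N (compression)
  F[3-4] = +1273.4815 N (tension)
  Rx@0 = +2965.4500 N
  Ry@0 = +2299.5172 N
  Ry@4 = -1157.9672 N

1463.844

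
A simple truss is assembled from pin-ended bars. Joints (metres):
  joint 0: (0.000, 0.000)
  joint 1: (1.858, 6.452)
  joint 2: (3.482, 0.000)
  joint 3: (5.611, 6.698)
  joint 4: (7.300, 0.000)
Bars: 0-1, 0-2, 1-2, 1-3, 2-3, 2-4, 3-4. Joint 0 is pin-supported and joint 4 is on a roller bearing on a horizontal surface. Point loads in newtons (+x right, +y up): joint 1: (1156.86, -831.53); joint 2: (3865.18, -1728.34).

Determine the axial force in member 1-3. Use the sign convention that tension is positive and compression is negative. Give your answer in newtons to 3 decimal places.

N=5 nodes, M=7 members, R=3 reactions → 2N=10, M+R=10
member 0 (0-1): L=6.7142, (cx,cy)=(0.2767,0.9609)
member 1 (0-2): L=3.4820, (cx,cy)=(1.0000,0.0000)
member 2 (1-2): L=6.6532, (cx,cy)=(0.2441,-0.9698)
member 3 (1-3): L=3.7611, (cx,cy)=(0.9979,0.0654)
member 4 (2-3): L=7.0282, (cx,cy)=(0.3029,0.9530)
member 5 (2-4): L=3.8180, (cx,cy)=(1.0000,0.0000)
member 6 (3-4): L=6.9077, (cx,cy)=(0.2445,-0.9696)
solve A·x = −loads:
  F[0-1] = -521.7344 N (compression)
  F[0-2] = +5166.4180 N (tension)
  F[1-2] = -421.4682 N (compression)
  F[1-3] = -1200.9328 N (compression)
  F[2-3] = +2242.4188 N (tension)
  F[2-4] = +519.0838 N (tension)
  F[3-4] = -2122.9488 N (compression)
  Rx@0 = -5022.0400 N
  Ry@0 = +501.3600 N
  Ry@4 = +2058.5100 N

-1200.933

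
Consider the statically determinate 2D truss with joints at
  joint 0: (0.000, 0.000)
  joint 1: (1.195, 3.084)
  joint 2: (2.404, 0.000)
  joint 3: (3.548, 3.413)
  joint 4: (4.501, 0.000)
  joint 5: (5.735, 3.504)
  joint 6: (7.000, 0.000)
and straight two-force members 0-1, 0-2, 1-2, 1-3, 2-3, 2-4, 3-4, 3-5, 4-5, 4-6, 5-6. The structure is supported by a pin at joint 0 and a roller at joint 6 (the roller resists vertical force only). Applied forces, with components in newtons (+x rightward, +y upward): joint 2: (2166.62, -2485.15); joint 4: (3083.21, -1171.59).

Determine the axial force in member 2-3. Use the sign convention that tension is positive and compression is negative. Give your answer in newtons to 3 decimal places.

682.410

N=7 nodes, M=11 members, R=3 reactions → 2N=14, M+R=14
member 0 (0-1): L=3.3074, (cx,cy)=(0.3613,0.9324)
member 1 (0-2): L=2.4040, (cx,cy)=(1.0000,0.0000)
member 2 (1-2): L=3.3125, (cx,cy)=(0.3650,-0.9310)
member 3 (1-3): L=2.3759, (cx,cy)=(0.9904,0.1385)
member 4 (2-3): L=3.5996, (cx,cy)=(0.3178,0.9482)
member 5 (2-4): L=2.0970, (cx,cy)=(1.0000,0.0000)
member 6 (3-4): L=3.5436, (cx,cy)=(0.2689,-0.9632)
member 7 (3-5): L=2.1889, (cx,cy)=(0.9991,0.0416)
member 8 (4-5): L=3.7149, (cx,cy)=(0.3322,0.9432)
member 9 (4-6): L=2.4990, (cx,cy)=(1.0000,0.0000)
member 10 (5-6): L=3.7254, (cx,cy)=(0.3396,-0.9406)
solve A·x = −loads:
  F[0-1] = -2198.4489 N (compression)
  F[0-2] = +6044.1470 N (tension)
  F[1-2] = +1974.3175 N (tension)
  F[1-3] = -1529.6395 N (compression)
  F[2-3] = +682.4100 N (tension)
  F[2-4] = +4381.2357 N (tension)
  F[3-4] = -502.1043 N (compression)
  F[3-5] = -1163.9966 N (compression)
  F[4-5] = +1754.8373 N (tension)
  F[4-6] = +580.0819 N (tension)
  F[5-6] = -1708.3073 N (compression)
  Rx@0 = -5249.8300 N
  Ry@0 = +2049.9361 N
  Ry@6 = +1606.8039 N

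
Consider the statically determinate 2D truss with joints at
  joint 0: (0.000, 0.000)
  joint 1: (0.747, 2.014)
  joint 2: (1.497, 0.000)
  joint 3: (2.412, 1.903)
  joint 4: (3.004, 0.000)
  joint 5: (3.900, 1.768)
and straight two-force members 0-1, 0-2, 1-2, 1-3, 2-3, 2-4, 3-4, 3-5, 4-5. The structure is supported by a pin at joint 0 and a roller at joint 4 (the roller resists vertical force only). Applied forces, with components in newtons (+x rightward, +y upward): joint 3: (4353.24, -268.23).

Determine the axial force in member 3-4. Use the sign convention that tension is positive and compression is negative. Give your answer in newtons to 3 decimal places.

-3113.638

N=6 nodes, M=9 members, R=3 reactions → 2N=12, M+R=12
member 0 (0-1): L=2.1481, (cx,cy)=(0.3478,0.9376)
member 1 (0-2): L=1.4970, (cx,cy)=(1.0000,0.0000)
member 2 (1-2): L=2.1491, (cx,cy)=(0.3490,-0.9371)
member 3 (1-3): L=1.6687, (cx,cy)=(0.9978,-0.0665)
member 4 (2-3): L=2.1115, (cx,cy)=(0.4333,0.9012)
member 5 (2-4): L=1.5070, (cx,cy)=(1.0000,0.0000)
member 6 (3-4): L=1.9930, (cx,cy)=(0.2970,-0.9549)
member 7 (3-5): L=1.4941, (cx,cy)=(0.9959,-0.0904)
member 8 (4-5): L=1.9821, (cx,cy)=(0.4521,0.8920)
solve A·x = −loads:
  F[0-1] = +2884.9285 N (tension)
  F[0-2] = +3349.9945 N (tension)
  F[1-2] = -3033.0001 N (compression)
  F[1-3] = +2066.2809 N (tension)
  F[2-3] = +3153.8013 N (tension)
  F[2-4] = +924.8944 N (tension)
  F[3-4] = -3113.6380 N (compression)
  F[3-5] = +0.0000 N (tension)
  F[4-5] = -0.0000 N (compression)
  Rx@0 = -4353.2400 N
  Ry@0 = -2704.8680 N
  Ry@4 = +2973.0980 N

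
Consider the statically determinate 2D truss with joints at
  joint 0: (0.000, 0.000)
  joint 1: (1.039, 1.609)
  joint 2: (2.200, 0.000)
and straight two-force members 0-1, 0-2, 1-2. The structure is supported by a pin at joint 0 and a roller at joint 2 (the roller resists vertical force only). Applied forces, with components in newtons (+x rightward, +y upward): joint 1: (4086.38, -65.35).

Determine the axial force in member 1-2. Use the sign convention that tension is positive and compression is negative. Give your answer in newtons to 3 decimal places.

-3723.486

N=3 nodes, M=3 members, R=3 reactions → 2N=6, M+R=6
member 0 (0-1): L=1.9153, (cx,cy)=(0.5425,0.8401)
member 1 (0-2): L=2.2000, (cx,cy)=(1.0000,0.0000)
member 2 (1-2): L=1.9841, (cx,cy)=(0.5851,-0.8109)
solve A·x = −loads:
  F[0-1] = +3516.5265 N (tension)
  F[0-2] = +2178.7639 N (tension)
  F[1-2] = -3723.4861 N (compression)
  Rx@0 = -4086.3800 N
  Ry@0 = -2954.1428 N
  Ry@2 = +3019.4928 N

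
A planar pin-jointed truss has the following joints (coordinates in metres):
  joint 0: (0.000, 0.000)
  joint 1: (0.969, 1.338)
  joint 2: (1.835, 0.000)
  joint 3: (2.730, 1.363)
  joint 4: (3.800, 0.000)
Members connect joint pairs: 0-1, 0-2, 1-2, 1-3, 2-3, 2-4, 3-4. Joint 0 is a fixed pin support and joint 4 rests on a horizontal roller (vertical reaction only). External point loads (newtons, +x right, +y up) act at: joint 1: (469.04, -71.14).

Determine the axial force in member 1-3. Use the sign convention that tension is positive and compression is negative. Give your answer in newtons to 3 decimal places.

N=5 nodes, M=7 members, R=3 reactions → 2N=10, M+R=10
member 0 (0-1): L=1.6520, (cx,cy)=(0.5866,0.8099)
member 1 (0-2): L=1.8350, (cx,cy)=(1.0000,0.0000)
member 2 (1-2): L=1.5938, (cx,cy)=(0.5434,-0.8395)
member 3 (1-3): L=1.7612, (cx,cy)=(0.9999,0.0142)
member 4 (2-3): L=1.6306, (cx,cy)=(0.5489,0.8359)
member 5 (2-4): L=1.9650, (cx,cy)=(1.0000,0.0000)
member 6 (3-4): L=1.7328, (cx,cy)=(0.6175,-0.7866)
solve A·x = −loads:
  F[0-1] = +138.4744 N (tension)
  F[0-2] = +387.8177 N (tension)
  F[1-2] = -222.8448 N (compression)
  F[1-3] = -266.7607 N (compression)
  F[2-3] = +223.8057 N (tension)
  F[2-4] = +143.8904 N (tension)
  F[3-4] = -233.0246 N (compression)
  Rx@0 = -469.0400 N
  Ry@0 = -112.1522 N
  Ry@4 = +183.2922 N

-266.761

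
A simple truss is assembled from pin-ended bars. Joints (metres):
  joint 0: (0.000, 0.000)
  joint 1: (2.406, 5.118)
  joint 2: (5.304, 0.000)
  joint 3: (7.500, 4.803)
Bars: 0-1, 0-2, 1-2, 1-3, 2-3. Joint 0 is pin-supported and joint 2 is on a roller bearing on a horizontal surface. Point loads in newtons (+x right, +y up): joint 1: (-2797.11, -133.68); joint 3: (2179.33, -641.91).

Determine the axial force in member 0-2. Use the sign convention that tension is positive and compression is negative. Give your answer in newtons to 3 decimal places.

N=4 nodes, M=5 members, R=3 reactions → 2N=8, M+R=8
member 0 (0-1): L=5.6553, (cx,cy)=(0.4254,0.9050)
member 1 (0-2): L=5.3040, (cx,cy)=(1.0000,0.0000)
member 2 (1-2): L=5.8815, (cx,cy)=(0.4927,-0.8702)
member 3 (1-3): L=5.1037, (cx,cy)=(0.9981,-0.0617)
member 4 (2-3): L=5.2812, (cx,cy)=(0.4158,0.9094)
solve A·x = −loads:
  F[0-1] = -588.7557 N (compression)
  F[0-2] = -367.3002 N (compression)
  F[1-2] = +287.7876 N (tension)
  F[1-3] = +2409.4222 N (tension)
  F[2-3] = -542.3075 N (compression)
  Rx@0 = +617.7800 N
  Ry@0 = +532.8162 N
  Ry@2 = +242.7738 N

-367.300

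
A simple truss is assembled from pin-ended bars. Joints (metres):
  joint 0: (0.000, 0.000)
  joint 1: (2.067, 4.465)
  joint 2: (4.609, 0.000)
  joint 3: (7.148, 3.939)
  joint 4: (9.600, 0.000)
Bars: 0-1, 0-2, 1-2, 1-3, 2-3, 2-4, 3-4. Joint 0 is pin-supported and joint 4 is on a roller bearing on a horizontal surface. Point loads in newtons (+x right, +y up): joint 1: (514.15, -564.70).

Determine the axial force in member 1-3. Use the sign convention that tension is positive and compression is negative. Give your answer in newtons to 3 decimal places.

-430.758

N=5 nodes, M=7 members, R=3 reactions → 2N=10, M+R=10
member 0 (0-1): L=4.9202, (cx,cy)=(0.4201,0.9075)
member 1 (0-2): L=4.6090, (cx,cy)=(1.0000,0.0000)
member 2 (1-2): L=5.1379, (cx,cy)=(0.4948,-0.8690)
member 3 (1-3): L=5.1082, (cx,cy)=(0.9947,-0.1030)
member 4 (2-3): L=4.6864, (cx,cy)=(0.5418,0.8405)
member 5 (2-4): L=4.9910, (cx,cy)=(1.0000,0.0000)
member 6 (3-4): L=4.6398, (cx,cy)=(0.5285,-0.8490)
solve A·x = −loads:
  F[0-1] = -224.7768 N (compression)
  F[0-2] = +608.5791 N (tension)
  F[1-2] = -364.0416 N (compression)
  F[1-3] = -430.7576 N (compression)
  F[2-3] = +376.3912 N (tension)
  F[2-4] = +224.5459 N (tension)
  F[3-4] = -424.8999 N (compression)
  Rx@0 = -514.1500 N
  Ry@0 = +203.9797 N
  Ry@4 = +360.7203 N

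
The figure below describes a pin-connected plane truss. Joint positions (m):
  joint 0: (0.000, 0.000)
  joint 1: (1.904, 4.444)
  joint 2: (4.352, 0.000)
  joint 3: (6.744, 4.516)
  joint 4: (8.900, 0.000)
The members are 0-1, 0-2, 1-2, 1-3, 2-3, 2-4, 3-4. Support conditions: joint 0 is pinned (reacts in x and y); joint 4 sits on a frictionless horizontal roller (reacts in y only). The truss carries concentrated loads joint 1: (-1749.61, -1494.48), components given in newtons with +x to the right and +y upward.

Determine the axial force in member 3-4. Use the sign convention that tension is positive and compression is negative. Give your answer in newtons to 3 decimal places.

N=5 nodes, M=7 members, R=3 reactions → 2N=10, M+R=10
member 0 (0-1): L=4.8347, (cx,cy)=(0.3938,0.9192)
member 1 (0-2): L=4.3520, (cx,cy)=(1.0000,0.0000)
member 2 (1-2): L=5.0736, (cx,cy)=(0.4825,-0.8759)
member 3 (1-3): L=4.8405, (cx,cy)=(0.9999,0.0149)
member 4 (2-3): L=5.1104, (cx,cy)=(0.4681,0.8837)
member 5 (2-4): L=4.5480, (cx,cy)=(1.0000,0.0000)
member 6 (3-4): L=5.0043, (cx,cy)=(0.4308,-0.9024)
solve A·x = −loads:
  F[0-1] = -2228.4755 N (compression)
  F[0-2] = -871.9930 N (compression)
  F[1-2] = +641.9364 N (tension)
  F[1-3] = +562.3250 N (tension)
  F[2-3] = -636.2752 N (compression)
  F[2-4] = -264.4430 N (compression)
  F[3-4] = +613.7945 N (tension)
  Rx@0 = +1749.6100 N
  Ry@0 = +2048.3875 N
  Ry@4 = -553.9075 N

613.794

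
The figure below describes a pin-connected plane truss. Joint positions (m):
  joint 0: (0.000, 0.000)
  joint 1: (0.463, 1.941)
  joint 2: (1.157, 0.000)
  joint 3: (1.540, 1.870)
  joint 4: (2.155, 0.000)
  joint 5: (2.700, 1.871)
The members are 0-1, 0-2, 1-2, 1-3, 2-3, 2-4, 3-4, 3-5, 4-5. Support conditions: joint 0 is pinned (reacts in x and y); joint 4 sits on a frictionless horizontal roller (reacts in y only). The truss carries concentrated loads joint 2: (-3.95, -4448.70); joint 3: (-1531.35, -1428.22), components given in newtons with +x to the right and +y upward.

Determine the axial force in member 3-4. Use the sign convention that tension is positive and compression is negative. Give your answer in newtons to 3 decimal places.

N=6 nodes, M=9 members, R=3 reactions → 2N=12, M+R=12
member 0 (0-1): L=1.9955, (cx,cy)=(0.2320,0.9727)
member 1 (0-2): L=1.1570, (cx,cy)=(1.0000,0.0000)
member 2 (1-2): L=2.0613, (cx,cy)=(0.3367,-0.9416)
member 3 (1-3): L=1.0793, (cx,cy)=(0.9978,-0.0658)
member 4 (2-3): L=1.9088, (cx,cy)=(0.2006,0.9797)
member 5 (2-4): L=0.9980, (cx,cy)=(1.0000,0.0000)
member 6 (3-4): L=1.9685, (cx,cy)=(0.3124,-0.9499)
member 7 (3-5): L=1.1600, (cx,cy)=(1.0000,0.0009)
member 8 (4-5): L=1.9488, (cx,cy)=(0.2797,0.9601)
solve A·x = −loads:
  F[0-1] = -3903.1709 N (compression)
  F[0-2] = -629.6589 N (compression)
  F[1-2] = +4194.3050 N (tension)
  F[1-3] = -2322.7873 N (compression)
  F[2-3] = +509.6176 N (tension)
  F[2-4] = +684.1527 N (tension)
  F[3-4] = -2189.8824 N (compression)
  F[3-5] = +0.0000 N (tension)
  F[4-5] = -0.0000 N (compression)
  Rx@0 = +1535.3000 N
  Ry@0 = +3796.6508 N
  Ry@4 = +2080.2692 N

-2189.882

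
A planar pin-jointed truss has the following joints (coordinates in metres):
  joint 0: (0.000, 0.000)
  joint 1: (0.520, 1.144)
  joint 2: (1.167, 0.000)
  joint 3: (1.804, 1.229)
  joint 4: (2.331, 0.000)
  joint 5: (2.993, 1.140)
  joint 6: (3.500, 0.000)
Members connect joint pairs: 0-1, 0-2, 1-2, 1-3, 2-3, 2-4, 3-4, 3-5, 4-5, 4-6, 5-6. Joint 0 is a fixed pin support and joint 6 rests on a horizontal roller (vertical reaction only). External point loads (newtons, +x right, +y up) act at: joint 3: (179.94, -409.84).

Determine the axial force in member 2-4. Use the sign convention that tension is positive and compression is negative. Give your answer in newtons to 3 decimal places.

378.706

N=7 nodes, M=11 members, R=3 reactions → 2N=14, M+R=14
member 0 (0-1): L=1.2566, (cx,cy)=(0.4138,0.9104)
member 1 (0-2): L=1.1670, (cx,cy)=(1.0000,0.0000)
member 2 (1-2): L=1.3143, (cx,cy)=(0.4923,-0.8704)
member 3 (1-3): L=1.2868, (cx,cy)=(0.9978,0.0661)
member 4 (2-3): L=1.3843, (cx,cy)=(0.4602,0.8878)
member 5 (2-4): L=1.1640, (cx,cy)=(1.0000,0.0000)
member 6 (3-4): L=1.3372, (cx,cy)=(0.3941,-0.9191)
member 7 (3-5): L=1.1923, (cx,cy)=(0.9972,-0.0746)
member 8 (4-5): L=1.3183, (cx,cy)=(0.5022,0.8648)
member 9 (4-6): L=1.1690, (cx,cy)=(1.0000,0.0000)
member 10 (5-6): L=1.2477, (cx,cy)=(0.4064,-0.9137)
solve A·x = −loads:
  F[0-1] = -148.7446 N (compression)
  F[0-2] = +241.4910 N (tension)
  F[1-2] = +145.4418 N (tension)
  F[1-3] = -133.4409 N (compression)
  F[2-3] = -142.5921 N (compression)
  F[2-4] = +378.7060 N (tension)
  F[3-4] = -276.6294 N (compression)
  F[3-5] = -270.4409 N (compression)
  F[4-5] = +293.9993 N (tension)
  F[4-6] = +122.0482 N (tension)
  F[5-6] = -300.3439 N (compression)
  Rx@0 = -179.9400 N
  Ry@0 = +135.4121 N
  Ry@6 = +274.4279 N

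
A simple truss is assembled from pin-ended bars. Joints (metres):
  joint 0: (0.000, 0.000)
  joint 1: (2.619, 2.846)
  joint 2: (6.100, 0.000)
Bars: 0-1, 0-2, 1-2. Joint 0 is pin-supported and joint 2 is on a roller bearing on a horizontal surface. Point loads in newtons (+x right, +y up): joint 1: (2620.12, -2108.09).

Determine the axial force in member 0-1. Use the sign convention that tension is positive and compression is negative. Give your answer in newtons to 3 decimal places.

26.422

N=3 nodes, M=3 members, R=3 reactions → 2N=6, M+R=6
member 0 (0-1): L=3.8677, (cx,cy)=(0.6772,0.7358)
member 1 (0-2): L=6.1000, (cx,cy)=(1.0000,0.0000)
member 2 (1-2): L=4.4963, (cx,cy)=(0.7742,-0.6330)
solve A·x = −loads:
  F[0-1] = +26.4223 N (tension)
  F[0-2] = +2602.2281 N (tension)
  F[1-2] = -3361.2477 N (compression)
  Rx@0 = -2620.1200 N
  Ry@0 = -19.4427 N
  Ry@2 = +2127.5327 N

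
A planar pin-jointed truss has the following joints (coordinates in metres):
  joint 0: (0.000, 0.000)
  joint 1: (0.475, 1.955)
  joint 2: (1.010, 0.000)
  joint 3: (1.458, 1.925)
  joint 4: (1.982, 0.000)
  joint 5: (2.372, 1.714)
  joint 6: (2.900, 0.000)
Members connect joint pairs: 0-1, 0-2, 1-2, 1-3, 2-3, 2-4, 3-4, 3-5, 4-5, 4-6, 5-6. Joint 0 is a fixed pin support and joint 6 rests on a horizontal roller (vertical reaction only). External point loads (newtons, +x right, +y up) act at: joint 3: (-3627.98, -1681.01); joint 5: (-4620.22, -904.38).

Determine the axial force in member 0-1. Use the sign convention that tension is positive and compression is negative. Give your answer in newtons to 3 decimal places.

N=7 nodes, M=11 members, R=3 reactions → 2N=14, M+R=14
member 0 (0-1): L=2.0119, (cx,cy)=(0.2361,0.9717)
member 1 (0-2): L=1.0100, (cx,cy)=(1.0000,0.0000)
member 2 (1-2): L=2.0269, (cx,cy)=(0.2640,-0.9645)
member 3 (1-3): L=0.9835, (cx,cy)=(0.9995,-0.0305)
member 4 (2-3): L=1.9764, (cx,cy)=(0.2267,0.9740)
member 5 (2-4): L=0.9720, (cx,cy)=(1.0000,0.0000)
member 6 (3-4): L=1.9950, (cx,cy)=(0.2627,-0.9649)
member 7 (3-5): L=0.9380, (cx,cy)=(0.9744,-0.2249)
member 8 (4-5): L=1.7578, (cx,cy)=(0.2219,0.9751)
member 9 (4-6): L=0.9180, (cx,cy)=(1.0000,0.0000)
member 10 (5-6): L=1.7935, (cx,cy)=(0.2944,-0.9557)
solve A·x = −loads:
  F[0-1] = -6318.0815 N (compression)
  F[0-2] = -6756.5142 N (compression)
  F[1-2] = +6466.4056 N (tension)
  F[1-3] = -3199.9972 N (compression)
  F[2-3] = -6403.7585 N (compression)
  F[2-4] = -3598.1535 N (compression)
  F[3-4] = +5191.4463 N (tension)
  F[3-5] = -2448.3475 N (compression)
  F[4-5] = -5137.2146 N (compression)
  F[4-6] = -1094.8375 N (compression)
  F[5-6] = +3718.8864 N (tension)
  Rx@0 = +8248.2000 N
  Ry@0 = +6139.4647 N
  Ry@6 = -3554.0747 N

-6318.081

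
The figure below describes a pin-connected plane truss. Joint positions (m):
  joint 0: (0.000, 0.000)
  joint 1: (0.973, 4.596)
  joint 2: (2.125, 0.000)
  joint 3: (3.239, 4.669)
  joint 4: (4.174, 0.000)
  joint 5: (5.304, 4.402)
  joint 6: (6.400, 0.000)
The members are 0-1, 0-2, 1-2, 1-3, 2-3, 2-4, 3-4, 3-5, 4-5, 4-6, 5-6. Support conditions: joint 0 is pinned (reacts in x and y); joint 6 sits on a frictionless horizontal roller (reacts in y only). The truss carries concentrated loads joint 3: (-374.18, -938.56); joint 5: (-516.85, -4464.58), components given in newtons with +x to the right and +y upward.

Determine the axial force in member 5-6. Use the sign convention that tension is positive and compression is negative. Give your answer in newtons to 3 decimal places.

-3654.821

N=7 nodes, M=11 members, R=3 reactions → 2N=14, M+R=14
member 0 (0-1): L=4.6979, (cx,cy)=(0.2071,0.9783)
member 1 (0-2): L=2.1250, (cx,cy)=(1.0000,0.0000)
member 2 (1-2): L=4.7382, (cx,cy)=(0.2431,-0.9700)
member 3 (1-3): L=2.2672, (cx,cy)=(0.9995,0.0322)
member 4 (2-3): L=4.8001, (cx,cy)=(0.2321,0.9727)
member 5 (2-4): L=2.0490, (cx,cy)=(1.0000,0.0000)
member 6 (3-4): L=4.7617, (cx,cy)=(0.1964,-0.9805)
member 7 (3-5): L=2.0822, (cx,cy)=(0.9917,-0.1282)
member 8 (4-5): L=4.5447, (cx,cy)=(0.2486,0.9686)
member 9 (4-6): L=2.2260, (cx,cy)=(1.0000,0.0000)
member 10 (5-6): L=4.5364, (cx,cy)=(0.2416,-0.9704)
solve A·x = −loads:
  F[0-1] = -1897.7415 N (compression)
  F[0-2] = -497.9787 N (compression)
  F[1-2] = +1885.7442 N (tension)
  F[1-3] = -851.9769 N (compression)
  F[2-3] = -1880.5035 N (compression)
  F[2-4] = +396.9334 N (tension)
  F[3-4] = +1084.8444 N (tension)
  F[3-5] = -1136.1816 N (compression)
  F[4-5] = -1098.2132 N (compression)
  F[4-6] = +883.0115 N (tension)
  F[5-6] = -3654.8205 N (compression)
  Rx@0 = +891.0300 N
  Ry@0 = +1856.5919 N
  Ry@6 = +3546.5481 N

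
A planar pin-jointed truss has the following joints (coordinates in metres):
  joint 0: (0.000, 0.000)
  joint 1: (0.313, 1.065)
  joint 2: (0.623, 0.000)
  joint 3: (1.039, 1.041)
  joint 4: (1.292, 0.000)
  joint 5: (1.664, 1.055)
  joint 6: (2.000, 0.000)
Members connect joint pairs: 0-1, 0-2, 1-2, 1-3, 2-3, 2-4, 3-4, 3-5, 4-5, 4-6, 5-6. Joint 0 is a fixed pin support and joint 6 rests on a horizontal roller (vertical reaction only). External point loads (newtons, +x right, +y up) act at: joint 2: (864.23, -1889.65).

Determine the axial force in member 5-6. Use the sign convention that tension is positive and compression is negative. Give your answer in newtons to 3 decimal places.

N=7 nodes, M=11 members, R=3 reactions → 2N=14, M+R=14
member 0 (0-1): L=1.1100, (cx,cy)=(0.2820,0.9594)
member 1 (0-2): L=0.6230, (cx,cy)=(1.0000,0.0000)
member 2 (1-2): L=1.1092, (cx,cy)=(0.2795,-0.9602)
member 3 (1-3): L=0.7264, (cx,cy)=(0.9995,-0.0330)
member 4 (2-3): L=1.1210, (cx,cy)=(0.3711,0.9286)
member 5 (2-4): L=0.6690, (cx,cy)=(1.0000,0.0000)
member 6 (3-4): L=1.0713, (cx,cy)=(0.2362,-0.9717)
member 7 (3-5): L=0.6252, (cx,cy)=(0.9997,0.0224)
member 8 (4-5): L=1.1187, (cx,cy)=(0.3325,0.9431)
member 9 (4-6): L=0.7080, (cx,cy)=(1.0000,0.0000)
member 10 (5-6): L=1.1072, (cx,cy)=(0.3035,-0.9528)
solve A·x = −loads:
  F[0-1] = -1356.0486 N (compression)
  F[0-2] = +1246.5967 N (tension)
  F[1-2] = +1381.4778 N (tension)
  F[1-3] = -768.8828 N (compression)
  F[2-3] = +606.5286 N (tension)
  F[2-4] = +543.3905 N (tension)
  F[3-4] = -614.9391 N (compression)
  F[3-5] = -398.2658 N (compression)
  F[4-5] = +633.6037 N (tension)
  F[4-6] = +187.4676 N (tension)
  F[5-6] = -617.7578 N (compression)
  Rx@0 = -864.2300 N
  Ry@0 = +1301.0240 N
  Ry@6 = +588.6260 N

-617.758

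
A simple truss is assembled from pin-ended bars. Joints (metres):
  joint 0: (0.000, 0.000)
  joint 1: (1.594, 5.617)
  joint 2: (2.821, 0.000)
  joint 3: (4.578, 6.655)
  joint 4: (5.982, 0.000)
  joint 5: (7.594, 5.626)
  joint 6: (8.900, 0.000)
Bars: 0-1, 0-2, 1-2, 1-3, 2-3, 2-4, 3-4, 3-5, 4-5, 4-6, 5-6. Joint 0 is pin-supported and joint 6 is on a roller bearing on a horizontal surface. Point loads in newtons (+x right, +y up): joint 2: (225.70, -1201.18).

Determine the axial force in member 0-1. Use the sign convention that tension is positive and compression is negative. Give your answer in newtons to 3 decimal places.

-852.843

N=7 nodes, M=11 members, R=3 reactions → 2N=14, M+R=14
member 0 (0-1): L=5.8388, (cx,cy)=(0.2730,0.9620)
member 1 (0-2): L=2.8210, (cx,cy)=(1.0000,0.0000)
member 2 (1-2): L=5.7495, (cx,cy)=(0.2134,-0.9770)
member 3 (1-3): L=3.1594, (cx,cy)=(0.9445,0.3285)
member 4 (2-3): L=6.8830, (cx,cy)=(0.2553,0.9669)
member 5 (2-4): L=3.1610, (cx,cy)=(1.0000,0.0000)
member 6 (3-4): L=6.8015, (cx,cy)=(0.2064,-0.9785)
member 7 (3-5): L=3.1867, (cx,cy)=(0.9464,-0.3229)
member 8 (4-5): L=5.8524, (cx,cy)=(0.2754,0.9613)
member 9 (4-6): L=2.9180, (cx,cy)=(1.0000,0.0000)
member 10 (5-6): L=5.7756, (cx,cy)=(0.2261,-0.9741)
solve A·x = −loads:
  F[0-1] = -852.8429 N (compression)
  F[0-2] = +458.5274 N (tension)
  F[1-2] = +703.4409 N (tension)
  F[1-3] = -405.4575 N (compression)
  F[2-3] = +531.5546 N (tension)
  F[2-4] = +247.2623 N (tension)
  F[3-4] = -326.3892 N (compression)
  F[3-5] = -190.0689 N (compression)
  F[4-5] = +332.2104 N (tension)
  F[4-6] = +88.3822 N (tension)
  F[5-6] = -390.8573 N (compression)
  Rx@0 = -225.7000 N
  Ry@0 = +820.4464 N
  Ry@6 = +380.7336 N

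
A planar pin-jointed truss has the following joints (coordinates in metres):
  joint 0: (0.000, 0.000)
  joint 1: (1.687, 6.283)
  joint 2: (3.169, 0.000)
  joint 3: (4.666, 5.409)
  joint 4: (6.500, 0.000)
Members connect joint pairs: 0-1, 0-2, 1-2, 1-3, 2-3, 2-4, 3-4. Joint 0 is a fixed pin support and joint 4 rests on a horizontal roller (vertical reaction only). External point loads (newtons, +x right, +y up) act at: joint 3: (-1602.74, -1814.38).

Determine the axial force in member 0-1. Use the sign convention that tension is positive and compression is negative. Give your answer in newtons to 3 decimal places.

-1911.033

N=5 nodes, M=7 members, R=3 reactions → 2N=10, M+R=10
member 0 (0-1): L=6.5055, (cx,cy)=(0.2593,0.9658)
member 1 (0-2): L=3.1690, (cx,cy)=(1.0000,0.0000)
member 2 (1-2): L=6.4554, (cx,cy)=(0.2296,-0.9733)
member 3 (1-3): L=3.1046, (cx,cy)=(0.9596,-0.2815)
member 4 (2-3): L=5.6123, (cx,cy)=(0.2667,0.9638)
member 5 (2-4): L=3.3310, (cx,cy)=(1.0000,0.0000)
member 6 (3-4): L=5.7115, (cx,cy)=(0.3211,-0.9470)
solve A·x = −loads:
  F[0-1] = -1911.0329 N (compression)
  F[0-2] = -1107.1759 N (compression)
  F[1-2] = +2197.7831 N (tension)
  F[1-3] = -1042.2740 N (compression)
  F[2-3] = -2219.4944 N (compression)
  F[2-4] = -10.6061 N (compression)
  F[3-4] = +33.0297 N (tension)
  Rx@0 = +1602.7400 N
  Ry@0 = +1845.6606 N
  Ry@4 = -31.2806 N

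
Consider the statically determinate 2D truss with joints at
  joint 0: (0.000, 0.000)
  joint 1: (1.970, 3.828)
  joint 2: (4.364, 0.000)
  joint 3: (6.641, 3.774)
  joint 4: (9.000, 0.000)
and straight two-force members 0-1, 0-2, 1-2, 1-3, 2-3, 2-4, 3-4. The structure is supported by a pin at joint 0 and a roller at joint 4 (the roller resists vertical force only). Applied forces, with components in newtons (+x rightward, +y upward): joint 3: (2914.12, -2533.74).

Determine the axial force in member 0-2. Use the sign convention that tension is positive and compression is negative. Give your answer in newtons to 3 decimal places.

N=5 nodes, M=7 members, R=3 reactions → 2N=10, M+R=10
member 0 (0-1): L=4.3052, (cx,cy)=(0.4576,0.8892)
member 1 (0-2): L=4.3640, (cx,cy)=(1.0000,0.0000)
member 2 (1-2): L=4.5150, (cx,cy)=(0.5302,-0.8478)
member 3 (1-3): L=4.6713, (cx,cy)=(0.9999,-0.0116)
member 4 (2-3): L=4.4077, (cx,cy)=(0.5166,0.8562)
member 5 (2-4): L=4.6360, (cx,cy)=(1.0000,0.0000)
member 6 (3-4): L=4.4506, (cx,cy)=(0.5300,-0.8480)
solve A·x = −loads:
  F[0-1] = +627.4056 N (tension)
  F[0-2] = +2627.0258 N (tension)
  F[1-2] = -666.7133 N (compression)
  F[1-3] = +640.6536 N (tension)
  F[2-3] = +660.1879 N (tension)
  F[2-4] = +1932.4587 N (tension)
  F[3-4] = -3645.8779 N (compression)
  Rx@0 = -2914.1200 N
  Ry@0 = -557.8662 N
  Ry@4 = +3091.6062 N

2627.026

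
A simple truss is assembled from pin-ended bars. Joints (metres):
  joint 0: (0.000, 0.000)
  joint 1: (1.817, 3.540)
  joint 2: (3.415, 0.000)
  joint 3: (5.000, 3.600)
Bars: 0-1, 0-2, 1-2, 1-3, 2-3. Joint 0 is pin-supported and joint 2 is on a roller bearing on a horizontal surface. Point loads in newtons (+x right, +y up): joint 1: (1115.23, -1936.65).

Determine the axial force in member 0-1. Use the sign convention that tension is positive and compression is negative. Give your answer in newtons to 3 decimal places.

N=4 nodes, M=5 members, R=3 reactions → 2N=8, M+R=8
member 0 (0-1): L=3.9791, (cx,cy)=(0.4566,0.8897)
member 1 (0-2): L=3.4150, (cx,cy)=(1.0000,0.0000)
member 2 (1-2): L=3.8840, (cx,cy)=(0.4114,-0.9114)
member 3 (1-3): L=3.1836, (cx,cy)=(0.9998,0.0188)
member 4 (2-3): L=3.9335, (cx,cy)=(0.4030,0.9152)
solve A·x = −loads:
  F[0-1] = +280.8103 N (tension)
  F[0-2] = +987.0013 N (tension)
  F[1-2] = -2398.9244 N (compression)
  F[1-3] = +0.0000 N (tension)
  F[2-3] = -0.0000 N (compression)
  Rx@0 = -1115.2300 N
  Ry@0 = -249.8236 N
  Ry@2 = +2186.4736 N

280.810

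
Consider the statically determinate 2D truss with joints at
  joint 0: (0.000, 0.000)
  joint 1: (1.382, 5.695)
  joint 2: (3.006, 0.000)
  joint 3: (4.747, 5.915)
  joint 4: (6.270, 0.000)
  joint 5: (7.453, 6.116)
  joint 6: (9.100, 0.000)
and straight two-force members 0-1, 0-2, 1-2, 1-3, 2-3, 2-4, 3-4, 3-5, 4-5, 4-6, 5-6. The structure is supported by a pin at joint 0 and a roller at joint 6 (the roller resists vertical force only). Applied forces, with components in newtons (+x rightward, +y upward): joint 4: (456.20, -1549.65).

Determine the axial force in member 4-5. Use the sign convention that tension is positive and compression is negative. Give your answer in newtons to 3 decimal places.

1125.440

N=7 nodes, M=11 members, R=3 reactions → 2N=14, M+R=14
member 0 (0-1): L=5.8603, (cx,cy)=(0.2358,0.9718)
member 1 (0-2): L=3.0060, (cx,cy)=(1.0000,0.0000)
member 2 (1-2): L=5.9220, (cx,cy)=(0.2742,-0.9617)
member 3 (1-3): L=3.3722, (cx,cy)=(0.9979,0.0652)
member 4 (2-3): L=6.1659, (cx,cy)=(0.2824,0.9593)
member 5 (2-4): L=3.2640, (cx,cy)=(1.0000,0.0000)
member 6 (3-4): L=6.1079, (cx,cy)=(0.2493,-0.9684)
member 7 (3-5): L=2.7135, (cx,cy)=(0.9973,0.0741)
member 8 (4-5): L=6.2294, (cx,cy)=(0.1899,0.9818)
member 9 (4-6): L=2.8300, (cx,cy)=(1.0000,0.0000)
member 10 (5-6): L=6.3339, (cx,cy)=(0.2600,-0.9656)
solve A·x = −loads:
  F[0-1] = -495.9110 N (compression)
  F[0-2] = +573.1480 N (tension)
  F[1-2] = +484.1585 N (tension)
  F[1-3] = -250.2522 N (compression)
  F[2-3] = -485.3472 N (compression)
  F[2-4] = +842.9614 N (tension)
  F[3-4] = +459.1950 N (tension)
  F[3-5] = -502.6418 N (compression)
  F[4-5] = +1125.4399 N (tension)
  F[4-6] = +287.5318 N (tension)
  F[5-6] = -1105.7636 N (compression)
  Rx@0 = -456.2000 N
  Ry@0 = +481.9241 N
  Ry@6 = +1067.7259 N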